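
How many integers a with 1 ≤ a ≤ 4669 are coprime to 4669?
3696

The number of a ∈ {1, ..., 4669} with gcd(a, 4669) = 1 is by definition Euler's totient φ(4669). φ is multiplicative, with φ(p^e) = p^e − p^(e−1). Factorise 4669 = 7 · 23 · 29. Then
  φ(4669) = (7 − 1) · (23 − 1) · (29 − 1) = 6 · 22 · 28 = 3696.
So there are 3696 such integers.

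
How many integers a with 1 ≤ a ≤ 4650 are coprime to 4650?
1200

The number of a ∈ {1, ..., 4650} with gcd(a, 4650) = 1 is by definition Euler's totient φ(4650). φ is multiplicative, with φ(p^e) = p^e − p^(e−1). Factorise 4650 = 2 · 3 · 5^2 · 31. Then
  φ(4650) = (2 − 1) · (3 − 1) · (5^2 − 5^1) · (31 − 1) = 1 · 2 · 20 · 30 = 1200.
So there are 1200 such integers.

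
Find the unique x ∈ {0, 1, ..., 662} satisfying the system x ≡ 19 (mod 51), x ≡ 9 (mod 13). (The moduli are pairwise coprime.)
The moduli 51, 13 are pairwise coprime, so by the CRT there is a unique solution mod 51·13 = 663.
Solve by successive substitution. Start with x ≡ 19 (mod 51).
  Combine with x ≡ 9 (mod 13): write x = 19 + 51·t and require 19 + 51·t ≡ 9 (mod 13), i.e. 51·t ≡ 9 − 19 ≡ 3 (mod 13). Since 51^(−1) ≡ 12 (mod 13) (51 ≡ 12 (mod 13)), t ≡ 12·3 ≡ 10 (mod 13). So x ≡ 19 + 51·10 = 529 (mod 663).
Unique solution in [0, 663): x = 529.

Final answer: x ≡ 529 (mod 663); the representative in [0, 663) is 529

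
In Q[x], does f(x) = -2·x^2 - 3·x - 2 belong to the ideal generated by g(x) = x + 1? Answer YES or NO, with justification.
In Q[x] the ideal (g) consists of all multiples of g, so f ∈ (g) iff g | f, i.e. iff the remainder of f on division by g is 0. Divide f by g (g is monic, so eliminate the leading term of the running remainder at each step):
  leading term -2·x^2: subtract (-2·x)·g(x) = -2·x^2 - 2·x, leaving -x - 2
  leading term -x: subtract (-1)·g(x) = -x - 1, leaving -1
The remainder r(x) = -1 ≠ 0 (and deg r < deg g), so g ∤ f, i.e. f ∉ (g).

Final answer: NO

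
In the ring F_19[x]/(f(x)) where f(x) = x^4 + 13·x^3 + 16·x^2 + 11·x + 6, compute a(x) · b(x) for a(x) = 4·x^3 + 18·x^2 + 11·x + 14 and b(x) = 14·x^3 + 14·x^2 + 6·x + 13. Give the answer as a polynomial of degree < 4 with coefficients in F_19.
a · b ≡ 3·x^3 + 2·x^2 + 6·x + 10 (mod f(x))

Multiply as integer polynomials: a · b = 56·x^6 + 308·x^5 + 430·x^4 + 510·x^3 + 496·x^2 + 227·x + 182. Reducing coefficients mod 19: a · b ≡ 18·x^6 + 4·x^5 + 12·x^4 + 16·x^3 + 2·x^2 + 18·x + 11. Now divide by f(x) = x^4 + 13·x^3 + 16·x^2 + 11·x + 6 in F_19[x], eliminating the leading term at each step:
  leading term 18·x^6: subtract (18·x^2)·f(x) = 18·x^6 + 6·x^5 + 3·x^4 + 8·x^3 + 13·x^2, leaving 17·x^5 + 9·x^4 + 8·x^3 + 8·x^2 + 18·x + 11 (coefficients mod 19)
  leading term 17·x^5: subtract (17·x)·f(x) = 17·x^5 + 12·x^4 + 6·x^3 + 16·x^2 + 7·x, leaving 16·x^4 + 2·x^3 + 11·x^2 + 11·x + 11 (coefficients mod 19)
  leading term 16·x^4: subtract (16)·f(x) = 16·x^4 + 18·x^3 + 9·x^2 + 5·x + 1, leaving 3·x^3 + 2·x^2 + 6·x + 10 (coefficients mod 19)
The degree is now < 4, so this is the remainder. Hence a · b ≡ 3·x^3 + 2·x^2 + 6·x + 10 in F_19[x]/(f).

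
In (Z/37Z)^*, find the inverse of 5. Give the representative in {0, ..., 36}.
Apply the extended Euclidean algorithm to (37, 5), tracking rows (r, s, t) with s·37 + t·5 = r. Each division r_prev = q·r_cur + r_new produces the new row as (previous row) − q·(current row):
  row A: (37, 1, 0)   [1·37 + 0·5 = 37]
  row B: (5, 0, 1)   [0·37 + 1·5 = 5]
  37 = 7·5 + 2   → row C = row A − 7·row B = (2, 1, −7)   [check: 1·37 − 7·5 = 2]
  5 = 2·2 + 1   → row D = row B − 2·row C = (1, −2, 15)   [check: −2·37 + 15·5 = 1]
  2 = 2·1 + 0   → remainder 0, stop. gcd = 1 (last nonzero row D).
The gcd is 1, so 5 is invertible mod 37. The last nonzero row gives −2·37 + 15·5 = 1, so t = 15. So 5^(−1) ≡ 15 (mod 37). Verify: 5 · 15 = 75 ≡ 1 (mod 37). ✓

Final answer: 5^(−1) ≡ 15 (mod 37)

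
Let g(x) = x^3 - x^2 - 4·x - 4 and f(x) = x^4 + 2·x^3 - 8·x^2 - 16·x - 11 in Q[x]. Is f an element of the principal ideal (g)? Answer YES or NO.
In Q[x] the ideal (g) consists of all multiples of g, so f ∈ (g) iff g | f, i.e. iff the remainder of f on division by g is 0. Divide f by g (g is monic, so eliminate the leading term of the running remainder at each step):
  leading term x^4: subtract (x)·g(x) = x^4 - x^3 - 4·x^2 - 4·x, leaving 3·x^3 - 4·x^2 - 12·x - 11
  leading term 3·x^3: subtract (3)·g(x) = 3·x^3 - 3·x^2 - 12·x - 12, leaving 1 - x^2
The remainder r(x) = 1 - x^2 ≠ 0 (and deg r < deg g), so g ∤ f, i.e. f ∉ (g).

Final answer: NO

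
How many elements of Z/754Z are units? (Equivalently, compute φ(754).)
An element a ∈ Z/754Z is a unit iff gcd(a, 754) = 1, so the number of units is φ(754). φ is multiplicative, with φ(p^e) = p^e − p^(e−1). Factorise 754 = 2 · 13 · 29. Then
  φ(754) = (2 − 1) · (13 − 1) · (29 − 1) = 1 · 12 · 28 = 336.

Final answer: Z/754Z has φ(754) = 336 units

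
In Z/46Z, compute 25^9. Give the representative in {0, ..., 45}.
29

Use repeated squaring. Binary(9) = 1001. Walk through the bits of the exponent 9 left-to-right: at each bit after the leading one, square the running value, then multiply by 25 if the bit is 1 (always reducing mod 46):
  bit 1 = 1 (leading): start with 25.
  bit 2 = 0: square 25^2 = 625 ≡ 27 (mod 46).
  bit 3 = 0: square 27^2 = 729 ≡ 39 (mod 46).
  bit 4 = 1: square 39^2 = 1521 ≡ 3; bit is 1, so multiply 3·25 = 75 ≡ 29 (mod 46).
Final value: 25^9 ≡ 29 (mod 46).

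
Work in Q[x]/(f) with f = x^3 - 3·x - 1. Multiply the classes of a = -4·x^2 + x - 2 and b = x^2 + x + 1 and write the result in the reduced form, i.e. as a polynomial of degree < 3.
First multiply in Q[x] without reducing: a · b = -4·x^4 - 3·x^3 - 5·x^2 - x - 2. Now divide by f(x) = x^3 - 3·x - 1, eliminating the leading term at each step:
  leading term -4·x^4: subtract (-4·x)·f(x) = -4·x^4 + 12·x^2 + 4·x, leaving -3·x^3 - 17·x^2 - 5·x - 2
  leading term -3·x^3: subtract (-3)·f(x) = -3·x^3 + 9·x + 3, leaving -17·x^2 - 14·x - 5
The degree is now < 3, so this is the remainder. Hence a · b ≡ -17·x^2 - 14·x - 5 in Q[x]/(f).

Final answer: a · b ≡ -17·x^2 - 14·x - 5 (mod f(x))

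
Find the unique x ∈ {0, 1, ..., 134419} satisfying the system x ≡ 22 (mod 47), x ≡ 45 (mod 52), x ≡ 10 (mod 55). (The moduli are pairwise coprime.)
x ≡ 53085 (mod 134420); the representative in [0, 134420) is 53085

The moduli 47, 52, 55 are pairwise coprime, so by the CRT there is a unique solution mod 47·52·55 = 134420.
Solve by successive substitution. Start with x ≡ 22 (mod 47).
  Combine with x ≡ 45 (mod 52): write x = 22 + 47·t and require 22 + 47·t ≡ 45 (mod 52), i.e. 47·t ≡ 45 − 22 ≡ 23 (mod 52). Since 47^(−1) ≡ 31 (mod 52), t ≡ 31·23 ≡ 37 (mod 52). So x ≡ 22 + 47·37 = 1761 (mod 2444).
  Combine with x ≡ 10 (mod 55): write x = 1761 + 2444·t and require 1761 + 2444·t ≡ 10 (mod 55), i.e. 2444·t ≡ 10 − 1761 ≡ 9 (mod 55). Since 2444^(−1) ≡ 39 (mod 55) (2444 ≡ 24 (mod 55)), t ≡ 39·9 ≡ 21 (mod 55). So x ≡ 1761 + 2444·21 = 53085 (mod 134420).
Unique solution in [0, 134420): x = 53085.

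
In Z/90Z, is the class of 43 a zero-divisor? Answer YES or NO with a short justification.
gcd(43, 90) = 1, so 43 is a unit in Z/90Z (it has a multiplicative inverse). A unit cannot be a zero-divisor: if 43·b ≡ 0 then multiplying both sides by 43^(−1) gives b ≡ 0. So 43 is not a zero-divisor.

Final answer: NO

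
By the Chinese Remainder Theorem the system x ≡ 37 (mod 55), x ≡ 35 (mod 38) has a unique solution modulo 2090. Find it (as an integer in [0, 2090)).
The moduli 55, 38 are pairwise coprime, so by the CRT there is a unique solution mod 55·38 = 2090.
Solve by successive substitution. Start with x ≡ 37 (mod 55).
  Combine with x ≡ 35 (mod 38): write x = 37 + 55·t and require 37 + 55·t ≡ 35 (mod 38), i.e. 55·t ≡ 35 − 37 ≡ 36 (mod 38). Since 55^(−1) ≡ 9 (mod 38) (55 ≡ 17 (mod 38)), t ≡ 9·36 ≡ 20 (mod 38). So x ≡ 37 + 55·20 = 1137 (mod 2090).
Unique solution in [0, 2090): x = 1137.

Final answer: x ≡ 1137 (mod 2090); the representative in [0, 2090) is 1137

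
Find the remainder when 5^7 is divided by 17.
10

Use repeated squaring. Binary(7) = 111. Walk through the bits of the exponent 7 left-to-right: at each bit after the leading one, square the running value, then multiply by 5 if the bit is 1 (always reducing mod 17):
  bit 1 = 1 (leading): start with 5.
  bit 2 = 1: square 5^2 = 25 ≡ 8; bit is 1, so multiply 8·5 = 40 ≡ 6 (mod 17).
  bit 3 = 1: square 6^2 = 36 ≡ 2; bit is 1, so multiply 2·5 = 10 (mod 17).
Final value: 5^7 ≡ 10 (mod 17).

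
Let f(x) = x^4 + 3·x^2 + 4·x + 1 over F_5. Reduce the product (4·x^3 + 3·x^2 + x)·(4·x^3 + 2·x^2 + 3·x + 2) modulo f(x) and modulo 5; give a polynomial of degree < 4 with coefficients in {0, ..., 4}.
a · b ≡ x^2 + x + 1 (mod f(x))

Multiply as integer polynomials: a · b = 16·x^6 + 20·x^5 + 22·x^4 + 19·x^3 + 9·x^2 + 2·x. Reducing coefficients mod 5: a · b ≡ x^6 + 2·x^4 + 4·x^3 + 4·x^2 + 2·x. Now divide by f(x) = x^4 + 3·x^2 + 4·x + 1 in F_5[x], eliminating the leading term at each step:
  leading term x^6: subtract (x^2)·f(x) = x^6 + 3·x^4 + 4·x^3 + x^2, leaving 4·x^4 + 3·x^2 + 2·x (coefficients mod 5)
  leading term 4·x^4: subtract (4)·f(x) = 4·x^4 + 2·x^2 + x + 4, leaving x^2 + x + 1 (coefficients mod 5)
The degree is now < 4, so this is the remainder. Hence a · b ≡ x^2 + x + 1 in F_5[x]/(f).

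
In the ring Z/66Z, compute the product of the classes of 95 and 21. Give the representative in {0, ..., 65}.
Reduce the factors first: 95 ≡ 29 (mod 66), so 95 · 21 ≡ 29 · 21 (mod 66). 29 · 21 = 609. Dividing by 66: 609 = 9·66 + 15. So (95 · 21) mod 66 = 15.

Final answer: 15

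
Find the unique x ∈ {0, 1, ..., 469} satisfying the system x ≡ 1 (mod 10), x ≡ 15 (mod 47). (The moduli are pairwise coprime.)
The moduli 10, 47 are pairwise coprime, so by the CRT there is a unique solution mod 10·47 = 470.
Solve by successive substitution. Start with x ≡ 1 (mod 10).
  Combine with x ≡ 15 (mod 47): write x = 1 + 10·t and require 1 + 10·t ≡ 15 (mod 47), i.e. 10·t ≡ 15 − 1 ≡ 14 (mod 47). Since 10^(−1) ≡ 33 (mod 47), t ≡ 33·14 ≡ 39 (mod 47). So x ≡ 1 + 10·39 = 391 (mod 470).
Unique solution in [0, 470): x = 391.

Final answer: x ≡ 391 (mod 470); the representative in [0, 470) is 391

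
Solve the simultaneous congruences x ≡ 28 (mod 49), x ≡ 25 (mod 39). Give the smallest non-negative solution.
x ≡ 1351 (mod 1911); the representative in [0, 1911) is 1351

The moduli 49, 39 are pairwise coprime, so by the CRT there is a unique solution mod 49·39 = 1911.
Solve by successive substitution. Start with x ≡ 28 (mod 49).
  Combine with x ≡ 25 (mod 39): write x = 28 + 49·t and require 28 + 49·t ≡ 25 (mod 39), i.e. 49·t ≡ 25 − 28 ≡ 36 (mod 39). Since 49^(−1) ≡ 4 (mod 39) (49 ≡ 10 (mod 39)), t ≡ 4·36 ≡ 27 (mod 39). So x ≡ 28 + 49·27 = 1351 (mod 1911).
Unique solution in [0, 1911): x = 1351.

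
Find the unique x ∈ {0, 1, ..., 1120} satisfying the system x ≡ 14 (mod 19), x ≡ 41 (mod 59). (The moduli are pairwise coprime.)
The moduli 19, 59 are pairwise coprime, so by the CRT there is a unique solution mod 19·59 = 1121.
Solve by successive substitution. Start with x ≡ 14 (mod 19).
  Combine with x ≡ 41 (mod 59): write x = 14 + 19·t and require 14 + 19·t ≡ 41 (mod 59), i.e. 19·t ≡ 41 − 14 ≡ 27 (mod 59). Since 19^(−1) ≡ 28 (mod 59), t ≡ 28·27 ≡ 48 (mod 59). So x ≡ 14 + 19·48 = 926 (mod 1121).
Unique solution in [0, 1121): x = 926.

Final answer: x ≡ 926 (mod 1121); the representative in [0, 1121) is 926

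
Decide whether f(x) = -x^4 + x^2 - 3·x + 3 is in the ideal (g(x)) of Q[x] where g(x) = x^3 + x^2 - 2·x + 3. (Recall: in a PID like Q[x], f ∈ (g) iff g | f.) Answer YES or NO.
NO

In Q[x] the ideal (g) consists of all multiples of g, so f ∈ (g) iff g | f, i.e. iff the remainder of f on division by g is 0. Divide f by g (g is monic, so eliminate the leading term of the running remainder at each step):
  leading term -x^4: subtract (-x)·g(x) = -x^4 - x^3 + 2·x^2 - 3·x, leaving x^3 - x^2 + 3
  leading term x^3: subtract (1)·g(x) = x^3 + x^2 - 2·x + 3, leaving -2·x^2 + 2·x
The remainder r(x) = -2·x^2 + 2·x ≠ 0 (and deg r < deg g), so g ∤ f, i.e. f ∉ (g).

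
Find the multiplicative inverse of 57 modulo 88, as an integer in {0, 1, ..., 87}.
57^(−1) ≡ 17 (mod 88)

Apply the extended Euclidean algorithm to (88, 57), tracking rows (r, s, t) with s·88 + t·57 = r. Each division r_prev = q·r_cur + r_new produces the new row as (previous row) − q·(current row):
  row A: (88, 1, 0)   [1·88 + 0·57 = 88]
  row B: (57, 0, 1)   [0·88 + 1·57 = 57]
  88 = 1·57 + 31   → row C = row A − 1·row B = (31, 1, −1)   [check: 1·88 − 1·57 = 31]
  57 = 1·31 + 26   → row D = row B − 1·row C = (26, −1, 2)   [check: −1·88 + 2·57 = 26]
  31 = 1·26 + 5   → row E = row C − 1·row D = (5, 2, −3)   [check: 2·88 − 3·57 = 5]
  26 = 5·5 + 1   → row F = row D − 5·row E = (1, −11, 17)   [check: −11·88 + 17·57 = 1]
  5 = 5·1 + 0   → remainder 0, stop. gcd = 1 (last nonzero row F).
The gcd is 1, so 57 is invertible mod 88. The last nonzero row gives −11·88 + 17·57 = 1, so t = 17. So 57^(−1) ≡ 17 (mod 88). Verify: 57 · 17 = 969 ≡ 1 (mod 88). ✓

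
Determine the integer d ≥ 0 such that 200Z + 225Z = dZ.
(200, 225) = (25); d = 25

In the PID Z, (a, b) is generated by gcd(a, b). Compute gcd(225, 200) with the extended Euclidean algorithm, tracking rows (r, s, t) with s·225 + t·200 = r:
  row A: (225, 1, 0)   [1·225 + 0·200 = 225]
  row B: (200, 0, 1)   [0·225 + 1·200 = 200]
  225 = 1·200 + 25   → row C = row A − 1·row B = (25, 1, −1)   [check: 1·225 − 1·200 = 25]
  200 = 8·25 + 0   → remainder 0, stop. gcd = 25 (last nonzero row C).
So gcd(200, 225) = 25, with Bézout identity 1·225 − 1·200 = 25. Containment (⊇): the Bézout identity exhibits 25 as an element of (200, 225), giving (25) ⊆ (200, 225). Containment (⊆): since 25 | 200 and 25 | 225 (200 = 25·8, 225 = 25·9), every Z-linear combination of 200 and 225 is divisible by 25, so (200, 225) ⊆ (25). Therefore (200, 225) = (25), d = 25.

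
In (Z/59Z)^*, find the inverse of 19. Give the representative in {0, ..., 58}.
19^(−1) ≡ 28 (mod 59)

Apply the extended Euclidean algorithm to (59, 19), tracking rows (r, s, t) with s·59 + t·19 = r. Each division r_prev = q·r_cur + r_new produces the new row as (previous row) − q·(current row):
  row A: (59, 1, 0)   [1·59 + 0·19 = 59]
  row B: (19, 0, 1)   [0·59 + 1·19 = 19]
  59 = 3·19 + 2   → row C = row A − 3·row B = (2, 1, −3)   [check: 1·59 − 3·19 = 2]
  19 = 9·2 + 1   → row D = row B − 9·row C = (1, −9, 28)   [check: −9·59 + 28·19 = 1]
  2 = 2·1 + 0   → remainder 0, stop. gcd = 1 (last nonzero row D).
The gcd is 1, so 19 is invertible mod 59. The last nonzero row gives −9·59 + 28·19 = 1, so t = 28. So 19^(−1) ≡ 28 (mod 59). Verify: 19 · 28 = 532 ≡ 1 (mod 59). ✓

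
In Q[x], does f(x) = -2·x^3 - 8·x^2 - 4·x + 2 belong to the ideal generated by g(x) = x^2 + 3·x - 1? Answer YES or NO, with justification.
In Q[x] the ideal (g) consists of all multiples of g, so f ∈ (g) iff g | f, i.e. iff the remainder of f on division by g is 0. Divide f by g (g is monic, so eliminate the leading term of the running remainder at each step):
  leading term -2·x^3: subtract (-2·x)·g(x) = -2·x^3 - 6·x^2 + 2·x, leaving -2·x^2 - 6·x + 2
  leading term -2·x^2: subtract (-2)·g(x) = -2·x^2 - 6·x + 2, leaving 0
The remainder is 0, so f(x) = g(x) · h(x) with h(x) = -2·x - 2. Hence g | f, i.e. f ∈ (g).

Final answer: YES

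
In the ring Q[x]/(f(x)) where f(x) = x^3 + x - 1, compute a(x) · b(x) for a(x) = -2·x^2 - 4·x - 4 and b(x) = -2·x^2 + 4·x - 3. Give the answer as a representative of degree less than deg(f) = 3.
a · b ≡ 12 - 6·x^2 (mod f(x))

First multiply in Q[x] without reducing: a · b = 4·x^4 - 2·x^2 - 4·x + 12. Now divide by f(x) = x^3 + x - 1, eliminating the leading term at each step:
  leading term 4·x^4: subtract (4·x)·f(x) = 4·x^4 + 4·x^2 - 4·x, leaving 12 - 6·x^2
The degree is now < 3, so this is the remainder. Hence a · b ≡ 12 - 6·x^2 in Q[x]/(f).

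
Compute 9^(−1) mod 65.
Apply the extended Euclidean algorithm to (65, 9), tracking rows (r, s, t) with s·65 + t·9 = r. Each division r_prev = q·r_cur + r_new produces the new row as (previous row) − q·(current row):
  row A: (65, 1, 0)   [1·65 + 0·9 = 65]
  row B: (9, 0, 1)   [0·65 + 1·9 = 9]
  65 = 7·9 + 2   → row C = row A − 7·row B = (2, 1, −7)   [check: 1·65 − 7·9 = 2]
  9 = 4·2 + 1   → row D = row B − 4·row C = (1, −4, 29)   [check: −4·65 + 29·9 = 1]
  2 = 2·1 + 0   → remainder 0, stop. gcd = 1 (last nonzero row D).
The gcd is 1, so 9 is invertible mod 65. The last nonzero row gives −4·65 + 29·9 = 1, so t = 29. So 9^(−1) ≡ 29 (mod 65). Verify: 9 · 29 = 261 ≡ 1 (mod 65). ✓

Final answer: 9^(−1) ≡ 29 (mod 65)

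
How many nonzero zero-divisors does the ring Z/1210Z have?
In Z/1210Z each nonzero element is either a unit (gcd with 1210 is 1) or a zero-divisor (gcd > 1). The number of units is φ(1210): factorise 1210 = 2 · 5 · 11^2, so φ(1210) = (2 − 1) · (5 − 1) · (11^2 − 11^1) = 1 · 4 · 110 = 440. The nonzero elements number 1210 − 1 = 1209. Hence the nonzero zero-divisors number 1209 − 440 = 769.

Final answer: Z/1210Z has 769 nonzero zero-divisors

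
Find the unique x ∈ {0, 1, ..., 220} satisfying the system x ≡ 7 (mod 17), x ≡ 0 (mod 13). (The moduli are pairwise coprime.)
The moduli 17, 13 are pairwise coprime, so by the CRT there is a unique solution mod 17·13 = 221.
Solve by successive substitution. Start with x ≡ 7 (mod 17).
  Combine with x ≡ 0 (mod 13): write x = 7 + 17·t and require 7 + 17·t ≡ 0 (mod 13), i.e. 17·t ≡ 0 − 7 ≡ 6 (mod 13). Since 17^(−1) ≡ 10 (mod 13) (17 ≡ 4 (mod 13)), t ≡ 10·6 ≡ 8 (mod 13). So x ≡ 7 + 17·8 = 143 (mod 221).
Unique solution in [0, 221): x = 143.

Final answer: x ≡ 143 (mod 221); the representative in [0, 221) is 143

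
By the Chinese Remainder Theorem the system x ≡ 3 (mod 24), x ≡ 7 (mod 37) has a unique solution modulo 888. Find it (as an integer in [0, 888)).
The moduli 24, 37 are pairwise coprime, so by the CRT there is a unique solution mod 24·37 = 888.
Solve by successive substitution. Start with x ≡ 3 (mod 24).
  Combine with x ≡ 7 (mod 37): write x = 3 + 24·t and require 3 + 24·t ≡ 7 (mod 37), i.e. 24·t ≡ 7 − 3 ≡ 4 (mod 37). Since 24^(−1) ≡ 17 (mod 37), t ≡ 17·4 ≡ 31 (mod 37). So x ≡ 3 + 24·31 = 747 (mod 888).
Unique solution in [0, 888): x = 747.

Final answer: x ≡ 747 (mod 888); the representative in [0, 888) is 747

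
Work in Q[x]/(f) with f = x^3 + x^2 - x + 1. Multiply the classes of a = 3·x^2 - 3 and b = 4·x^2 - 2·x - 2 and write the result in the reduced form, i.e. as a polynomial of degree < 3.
First multiply in Q[x] without reducing: a · b = 12·x^4 - 6·x^3 - 18·x^2 + 6·x + 6. Now divide by f(x) = x^3 + x^2 - x + 1, eliminating the leading term at each step:
  leading term 12·x^4: subtract (12·x)·f(x) = 12·x^4 + 12·x^3 - 12·x^2 + 12·x, leaving -18·x^3 - 6·x^2 - 6·x + 6
  leading term -18·x^3: subtract (-18)·f(x) = -18·x^3 - 18·x^2 + 18·x - 18, leaving 12·x^2 - 24·x + 24
The degree is now < 3, so this is the remainder. Hence a · b ≡ 12·x^2 - 24·x + 24 in Q[x]/(f).

Final answer: a · b ≡ 12·x^2 - 24·x + 24 (mod f(x))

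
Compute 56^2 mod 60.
Use repeated squaring. Binary(2) = 10. Walk through the bits of the exponent 2 left-to-right: at each bit after the leading one, square the running value, then multiply by 56 if the bit is 1 (always reducing mod 60):
  bit 1 = 1 (leading): start with 56.
  bit 2 = 0: square 56^2 = 3136 ≡ 16 (mod 60).
Final value: 56^2 ≡ 16 (mod 60).

Final answer: 16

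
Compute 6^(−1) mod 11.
Apply the extended Euclidean algorithm to (11, 6), tracking rows (r, s, t) with s·11 + t·6 = r. Each division r_prev = q·r_cur + r_new produces the new row as (previous row) − q·(current row):
  row A: (11, 1, 0)   [1·11 + 0·6 = 11]
  row B: (6, 0, 1)   [0·11 + 1·6 = 6]
  11 = 1·6 + 5   → row C = row A − 1·row B = (5, 1, −1)   [check: 1·11 − 1·6 = 5]
  6 = 1·5 + 1   → row D = row B − 1·row C = (1, −1, 2)   [check: −1·11 + 2·6 = 1]
  5 = 5·1 + 0   → remainder 0, stop. gcd = 1 (last nonzero row D).
The gcd is 1, so 6 is invertible mod 11. The last nonzero row gives −1·11 + 2·6 = 1, so t = 2. So 6^(−1) ≡ 2 (mod 11). Verify: 6 · 2 = 12 ≡ 1 (mod 11). ✓

Final answer: 6^(−1) ≡ 2 (mod 11)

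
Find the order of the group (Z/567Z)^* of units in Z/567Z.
(Z/567Z)^* consists of the classes a with gcd(a, 567) = 1, so its order is φ(567). φ is multiplicative, with φ(p^e) = p^e − p^(e−1). Factorise 567 = 3^4 · 7. Then
  φ(567) = (3^4 − 3^3) · (7 − 1) = 54 · 6 = 324.
Thus |(Z/567Z)^*| = 324.

Final answer: |(Z/567Z)^*| = 324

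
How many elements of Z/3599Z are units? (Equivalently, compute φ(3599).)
An element a ∈ Z/3599Z is a unit iff gcd(a, 3599) = 1, so the number of units is φ(3599). φ is multiplicative, with φ(p^e) = p^e − p^(e−1). Factorise 3599 = 59 · 61. Then
  φ(3599) = (59 − 1) · (61 − 1) = 58 · 60 = 3480.

Final answer: Z/3599Z has φ(3599) = 3480 units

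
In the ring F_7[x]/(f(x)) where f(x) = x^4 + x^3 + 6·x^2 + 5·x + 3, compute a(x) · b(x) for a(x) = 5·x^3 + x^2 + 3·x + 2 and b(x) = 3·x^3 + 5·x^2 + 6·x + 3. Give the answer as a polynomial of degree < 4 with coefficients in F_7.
Multiply as integer polynomials: a · b = 15·x^6 + 28·x^5 + 44·x^4 + 42·x^3 + 31·x^2 + 21·x + 6. Reducing coefficients mod 7: a · b ≡ x^6 + 2·x^4 + 3·x^2 + 6. Now divide by f(x) = x^4 + x^3 + 6·x^2 + 5·x + 3 in F_7[x], eliminating the leading term at each step:
  leading term x^6: subtract (x^2)·f(x) = x^6 + x^5 + 6·x^4 + 5·x^3 + 3·x^2, leaving 6·x^5 + 3·x^4 + 2·x^3 + 6 (coefficients mod 7)
  leading term 6·x^5: subtract (6·x)·f(x) = 6·x^5 + 6·x^4 + x^3 + 2·x^2 + 4·x, leaving 4·x^4 + x^3 + 5·x^2 + 3·x + 6 (coefficients mod 7)
  leading term 4·x^4: subtract (4)·f(x) = 4·x^4 + 4·x^3 + 3·x^2 + 6·x + 5, leaving 4·x^3 + 2·x^2 + 4·x + 1 (coefficients mod 7)
The degree is now < 4, so this is the remainder. Hence a · b ≡ 4·x^3 + 2·x^2 + 4·x + 1 in F_7[x]/(f).

Final answer: a · b ≡ 4·x^3 + 2·x^2 + 4·x + 1 (mod f(x))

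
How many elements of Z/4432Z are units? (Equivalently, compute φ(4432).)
An element a ∈ Z/4432Z is a unit iff gcd(a, 4432) = 1, so the number of units is φ(4432). φ is multiplicative, with φ(p^e) = p^e − p^(e−1). Factorise 4432 = 2^4 · 277. Then
  φ(4432) = (2^4 − 2^3) · (277 − 1) = 8 · 276 = 2208.

Final answer: Z/4432Z has φ(4432) = 2208 units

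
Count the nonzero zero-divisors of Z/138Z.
In Z/138Z each nonzero element is either a unit (gcd with 138 is 1) or a zero-divisor (gcd > 1). The number of units is φ(138): factorise 138 = 2 · 3 · 23, so φ(138) = (2 − 1) · (3 − 1) · (23 − 1) = 1 · 2 · 22 = 44. The nonzero elements number 138 − 1 = 137. Hence the nonzero zero-divisors number 137 − 44 = 93.

Final answer: Z/138Z has 93 nonzero zero-divisors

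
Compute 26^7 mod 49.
Use repeated squaring. Binary(7) = 111. Walk through the bits of the exponent 7 left-to-right: at each bit after the leading one, square the running value, then multiply by 26 if the bit is 1 (always reducing mod 49):
  bit 1 = 1 (leading): start with 26.
  bit 2 = 1: square 26^2 = 676 ≡ 39; bit is 1, so multiply 39·26 = 1014 ≡ 34 (mod 49).
  bit 3 = 1: square 34^2 = 1156 ≡ 29; bit is 1, so multiply 29·26 = 754 ≡ 19 (mod 49).
Final value: 26^7 ≡ 19 (mod 49).

Final answer: 19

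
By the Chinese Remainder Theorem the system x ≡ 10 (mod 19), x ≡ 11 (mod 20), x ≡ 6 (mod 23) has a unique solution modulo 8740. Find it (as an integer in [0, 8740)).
x ≡ 2651 (mod 8740); the representative in [0, 8740) is 2651

The moduli 19, 20, 23 are pairwise coprime, so by the CRT there is a unique solution mod 19·20·23 = 8740.
Solve by successive substitution. Start with x ≡ 10 (mod 19).
  Combine with x ≡ 11 (mod 20): write x = 10 + 19·t and require 10 + 19·t ≡ 11 (mod 20), i.e. 19·t ≡ 11 − 10 ≡ 1 (mod 20). Since 19^(−1) ≡ 19 (mod 20), t ≡ 19·1 ≡ 19 (mod 20). So x ≡ 10 + 19·19 = 371 (mod 380).
  Combine with x ≡ 6 (mod 23): write x = 371 + 380·t and require 371 + 380·t ≡ 6 (mod 23), i.e. 380·t ≡ 6 − 371 ≡ 3 (mod 23). Since 380^(−1) ≡ 2 (mod 23) (380 ≡ 12 (mod 23)), t ≡ 2·3 ≡ 6 (mod 23). So x ≡ 371 + 380·6 = 2651 (mod 8740).
Unique solution in [0, 8740): x = 2651.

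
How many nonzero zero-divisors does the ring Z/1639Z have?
In Z/1639Z each nonzero element is either a unit (gcd with 1639 is 1) or a zero-divisor (gcd > 1). The number of units is φ(1639): factorise 1639 = 11 · 149, so φ(1639) = (11 − 1) · (149 − 1) = 10 · 148 = 1480. The nonzero elements number 1639 − 1 = 1638. Hence the nonzero zero-divisors number 1638 − 1480 = 158.

Final answer: Z/1639Z has 158 nonzero zero-divisors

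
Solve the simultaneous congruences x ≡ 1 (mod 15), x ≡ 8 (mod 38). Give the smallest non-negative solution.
x ≡ 46 (mod 570); the representative in [0, 570) is 46

The moduli 15, 38 are pairwise coprime, so by the CRT there is a unique solution mod 15·38 = 570.
Solve by successive substitution. Start with x ≡ 1 (mod 15).
  Combine with x ≡ 8 (mod 38): write x = 1 + 15·t and require 1 + 15·t ≡ 8 (mod 38), i.e. 15·t ≡ 8 − 1 ≡ 7 (mod 38). Since 15^(−1) ≡ 33 (mod 38), t ≡ 33·7 ≡ 3 (mod 38). So x ≡ 1 + 15·3 = 46 (mod 570).
Unique solution in [0, 570): x = 46.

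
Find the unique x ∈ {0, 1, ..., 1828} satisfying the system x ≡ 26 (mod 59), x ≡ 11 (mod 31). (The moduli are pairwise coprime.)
The moduli 59, 31 are pairwise coprime, so by the CRT there is a unique solution mod 59·31 = 1829.
Solve by successive substitution. Start with x ≡ 26 (mod 59).
  Combine with x ≡ 11 (mod 31): write x = 26 + 59·t and require 26 + 59·t ≡ 11 (mod 31), i.e. 59·t ≡ 11 − 26 ≡ 16 (mod 31). Since 59^(−1) ≡ 10 (mod 31) (59 ≡ 28 (mod 31)), t ≡ 10·16 ≡ 5 (mod 31). So x ≡ 26 + 59·5 = 321 (mod 1829).
Unique solution in [0, 1829): x = 321.

Final answer: x ≡ 321 (mod 1829); the representative in [0, 1829) is 321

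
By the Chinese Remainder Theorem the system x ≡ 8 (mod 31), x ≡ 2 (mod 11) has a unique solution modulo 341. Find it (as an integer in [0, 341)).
x ≡ 101 (mod 341); the representative in [0, 341) is 101

The moduli 31, 11 are pairwise coprime, so by the CRT there is a unique solution mod 31·11 = 341.
Solve by successive substitution. Start with x ≡ 8 (mod 31).
  Combine with x ≡ 2 (mod 11): write x = 8 + 31·t and require 8 + 31·t ≡ 2 (mod 11), i.e. 31·t ≡ 2 − 8 ≡ 5 (mod 11). Since 31^(−1) ≡ 5 (mod 11) (31 ≡ 9 (mod 11)), t ≡ 5·5 ≡ 3 (mod 11). So x ≡ 8 + 31·3 = 101 (mod 341).
Unique solution in [0, 341): x = 101.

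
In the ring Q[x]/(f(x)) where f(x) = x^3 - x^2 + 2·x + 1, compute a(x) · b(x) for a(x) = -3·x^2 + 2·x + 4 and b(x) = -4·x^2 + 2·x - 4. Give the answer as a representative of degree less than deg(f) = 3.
First multiply in Q[x] without reducing: a · b = 12·x^4 - 14·x^3 - 16. Now divide by f(x) = x^3 - x^2 + 2·x + 1, eliminating the leading term at each step:
  leading term 12·x^4: subtract (12·x)·f(x) = 12·x^4 - 12·x^3 + 24·x^2 + 12·x, leaving -2·x^3 - 24·x^2 - 12·x - 16
  leading term -2·x^3: subtract (-2)·f(x) = -2·x^3 + 2·x^2 - 4·x - 2, leaving -26·x^2 - 8·x - 14
The degree is now < 3, so this is the remainder. Hence a · b ≡ -26·x^2 - 8·x - 14 in Q[x]/(f).

Final answer: a · b ≡ -26·x^2 - 8·x - 14 (mod f(x))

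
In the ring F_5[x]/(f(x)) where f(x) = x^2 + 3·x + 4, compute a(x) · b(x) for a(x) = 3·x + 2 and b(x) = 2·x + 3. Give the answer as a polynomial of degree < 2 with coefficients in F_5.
Multiply as integer polynomials: a · b = 6·x^2 + 13·x + 6. Reducing coefficients mod 5: a · b ≡ x^2 + 3·x + 1. Now divide by f(x) = x^2 + 3·x + 4 in F_5[x], eliminating the leading term at each step:
  leading term x^2: subtract (1)·f(x) = x^2 + 3·x + 4, leaving 2 (coefficients mod 5)
The degree is now < 2, so this is the remainder. Hence a · b ≡ 2 in F_5[x]/(f).

Final answer: a · b ≡ 2 (mod f(x))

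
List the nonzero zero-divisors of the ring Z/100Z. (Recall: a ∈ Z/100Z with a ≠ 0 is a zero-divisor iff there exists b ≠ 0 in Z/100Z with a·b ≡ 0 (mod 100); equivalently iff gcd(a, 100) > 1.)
nonzero zero-divisors of Z/100Z = {2, 4, 5, 6, 8, 10, 12, 14, 15, 16, 18, 20, 22, 24, 25, 26, 28, 30, 32, 34, 35, 36, 38, 40, 42, 44, 45, 46, 48, 50, 52, 54, 55, 56, 58, 60, 62, 64, 65, 66, 68, 70, 72, 74, 75, 76, 78, 80, 82, 84, 85, 86, 88, 90, 92, 94, 95, 96, 98}

An element a ∈ Z/100Z (with a ≠ 0) is a zero-divisor iff gcd(a, 100) > 1 (because a is a unit precisely when gcd(a, n) = 1, and in Z/nZ every nonzero, non-unit element is a zero-divisor). Scan a = 1, ..., 99 and keep those with gcd(a, 100) > 1:
  gcd(2, 100) = 2, gcd(4, 100) = 4, gcd(5, 100) = 5, gcd(6, 100) = 2, gcd(8, 100) = 4, gcd(10, 100) = 10, gcd(12, 100) = 4, gcd(14, 100) = 2, gcd(15, 100) = 5, gcd(16, 100) = 4, gcd(18, 100) = 2, gcd(20, 100) = 20, gcd(22, 100) = 2, gcd(24, 100) = 4, gcd(25, 100) = 25, gcd(26, 100) = 2, gcd(28, 100) = 4, gcd(30, 100) = 10, gcd(32, 100) = 4, gcd(34, 100) = 2, gcd(35, 100) = 5, gcd(36, 100) = 4, gcd(38, 100) = 2, gcd(40, 100) = 20, gcd(42, 100) = 2, gcd(44, 100) = 4, gcd(45, 100) = 5, gcd(46, 100) = 2, gcd(48, 100) = 4, gcd(50, 100) = 50, gcd(52, 100) = 4, gcd(54, 100) = 2, gcd(55, 100) = 5, gcd(56, 100) = 4, gcd(58, 100) = 2, gcd(60, 100) = 20, gcd(62, 100) = 2, gcd(64, 100) = 4, gcd(65, 100) = 5, gcd(66, 100) = 2, gcd(68, 100) = 4, gcd(70, 100) = 10, gcd(72, 100) = 4, gcd(74, 100) = 2, gcd(75, 100) = 25, gcd(76, 100) = 4, gcd(78, 100) = 2, gcd(80, 100) = 20, gcd(82, 100) = 2, gcd(84, 100) = 4, gcd(85, 100) = 5, gcd(86, 100) = 2, gcd(88, 100) = 4, gcd(90, 100) = 10, gcd(92, 100) = 4, gcd(94, 100) = 2, gcd(95, 100) = 5, gcd(96, 100) = 4, gcd(98, 100) = 2.
All other a ∈ {1, ..., 99} have gcd(a, 100) = 1 and are units. So the nonzero zero-divisors are exactly the 59 values of a appearing in this scan.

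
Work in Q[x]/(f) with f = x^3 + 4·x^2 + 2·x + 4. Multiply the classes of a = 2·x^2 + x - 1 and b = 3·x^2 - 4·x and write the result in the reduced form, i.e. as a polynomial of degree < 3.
a · b ≡ 97·x^2 + 38·x + 116 (mod f(x))

First multiply in Q[x] without reducing: a · b = 6·x^4 - 5·x^3 - 7·x^2 + 4·x. Now divide by f(x) = x^3 + 4·x^2 + 2·x + 4, eliminating the leading term at each step:
  leading term 6·x^4: subtract (6·x)·f(x) = 6·x^4 + 24·x^3 + 12·x^2 + 24·x, leaving -29·x^3 - 19·x^2 - 20·x
  leading term -29·x^3: subtract (-29)·f(x) = -29·x^3 - 116·x^2 - 58·x - 116, leaving 97·x^2 + 38·x + 116
The degree is now < 3, so this is the remainder. Hence a · b ≡ 97·x^2 + 38·x + 116 in Q[x]/(f).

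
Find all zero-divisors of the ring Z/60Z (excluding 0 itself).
nonzero zero-divisors of Z/60Z = {2, 3, 4, 5, 6, 8, 9, 10, 12, 14, 15, 16, 18, 20, 21, 22, 24, 25, 26, 27, 28, 30, 32, 33, 34, 35, 36, 38, 39, 40, 42, 44, 45, 46, 48, 50, 51, 52, 54, 55, 56, 57, 58}

An element a ∈ Z/60Z (with a ≠ 0) is a zero-divisor iff gcd(a, 60) > 1 (because a is a unit precisely when gcd(a, n) = 1, and in Z/nZ every nonzero, non-unit element is a zero-divisor). Scan a = 1, ..., 59 and keep those with gcd(a, 60) > 1:
  gcd(2, 60) = 2, gcd(3, 60) = 3, gcd(4, 60) = 4, gcd(5, 60) = 5, gcd(6, 60) = 6, gcd(8, 60) = 4, gcd(9, 60) = 3, gcd(10, 60) = 10, gcd(12, 60) = 12, gcd(14, 60) = 2, gcd(15, 60) = 15, gcd(16, 60) = 4, gcd(18, 60) = 6, gcd(20, 60) = 20, gcd(21, 60) = 3, gcd(22, 60) = 2, gcd(24, 60) = 12, gcd(25, 60) = 5, gcd(26, 60) = 2, gcd(27, 60) = 3, gcd(28, 60) = 4, gcd(30, 60) = 30, gcd(32, 60) = 4, gcd(33, 60) = 3, gcd(34, 60) = 2, gcd(35, 60) = 5, gcd(36, 60) = 12, gcd(38, 60) = 2, gcd(39, 60) = 3, gcd(40, 60) = 20, gcd(42, 60) = 6, gcd(44, 60) = 4, gcd(45, 60) = 15, gcd(46, 60) = 2, gcd(48, 60) = 12, gcd(50, 60) = 10, gcd(51, 60) = 3, gcd(52, 60) = 4, gcd(54, 60) = 6, gcd(55, 60) = 5, gcd(56, 60) = 4, gcd(57, 60) = 3, gcd(58, 60) = 2.
All other a ∈ {1, ..., 59} have gcd(a, 60) = 1 and are units. So the nonzero zero-divisors are exactly the 43 values of a appearing in this scan.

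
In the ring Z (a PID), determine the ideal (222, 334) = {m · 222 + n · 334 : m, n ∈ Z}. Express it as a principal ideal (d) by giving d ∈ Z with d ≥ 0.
In the PID Z, (a, b) is generated by gcd(a, b). Compute gcd(334, 222) with the extended Euclidean algorithm, tracking rows (r, s, t) with s·334 + t·222 = r:
  row A: (334, 1, 0)   [1·334 + 0·222 = 334]
  row B: (222, 0, 1)   [0·334 + 1·222 = 222]
  334 = 1·222 + 112   → row C = row A − 1·row B = (112, 1, −1)   [check: 1·334 − 1·222 = 112]
  222 = 1·112 + 110   → row D = row B − 1·row C = (110, −1, 2)   [check: −1·334 + 2·222 = 110]
  112 = 1·110 + 2   → row E = row C − 1·row D = (2, 2, −3)   [check: 2·334 − 3·222 = 2]
  110 = 55·2 + 0   → remainder 0, stop. gcd = 2 (last nonzero row E).
So gcd(222, 334) = 2, with Bézout identity 2·334 − 3·222 = 2. Containment (⊇): the Bézout identity exhibits 2 as an element of (222, 334), giving (2) ⊆ (222, 334). Containment (⊆): since 2 | 222 and 2 | 334 (222 = 2·111, 334 = 2·167), every Z-linear combination of 222 and 334 is divisible by 2, so (222, 334) ⊆ (2). Therefore (222, 334) = (2), d = 2.

Final answer: (222, 334) = (2); d = 2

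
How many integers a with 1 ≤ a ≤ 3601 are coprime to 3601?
The number of a ∈ {1, ..., 3601} with gcd(a, 3601) = 1 is by definition Euler's totient φ(3601). φ is multiplicative, with φ(p^e) = p^e − p^(e−1). Factorise 3601 = 13 · 277. Then
  φ(3601) = (13 − 1) · (277 − 1) = 12 · 276 = 3312.
So there are 3312 such integers.

Final answer: 3312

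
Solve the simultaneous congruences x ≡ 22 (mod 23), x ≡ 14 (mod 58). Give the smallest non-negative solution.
The moduli 23, 58 are pairwise coprime, so by the CRT there is a unique solution mod 23·58 = 1334.
Solve by successive substitution. Start with x ≡ 22 (mod 23).
  Combine with x ≡ 14 (mod 58): write x = 22 + 23·t and require 22 + 23·t ≡ 14 (mod 58), i.e. 23·t ≡ 14 − 22 ≡ 50 (mod 58). Since 23^(−1) ≡ 53 (mod 58), t ≡ 53·50 ≡ 40 (mod 58). So x ≡ 22 + 23·40 = 942 (mod 1334).
Unique solution in [0, 1334): x = 942.

Final answer: x ≡ 942 (mod 1334); the representative in [0, 1334) is 942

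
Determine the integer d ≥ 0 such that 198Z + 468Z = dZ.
In the PID Z, (a, b) is generated by gcd(a, b). Compute gcd(468, 198) with the extended Euclidean algorithm, tracking rows (r, s, t) with s·468 + t·198 = r:
  row A: (468, 1, 0)   [1·468 + 0·198 = 468]
  row B: (198, 0, 1)   [0·468 + 1·198 = 198]
  468 = 2·198 + 72   → row C = row A − 2·row B = (72, 1, −2)   [check: 1·468 − 2·198 = 72]
  198 = 2·72 + 54   → row D = row B − 2·row C = (54, −2, 5)   [check: −2·468 + 5·198 = 54]
  72 = 1·54 + 18   → row E = row C − 1·row D = (18, 3, −7)   [check: 3·468 − 7·198 = 18]
  54 = 3·18 + 0   → remainder 0, stop. gcd = 18 (last nonzero row E).
So gcd(198, 468) = 18, with Bézout identity 3·468 − 7·198 = 18. Containment (⊇): the Bézout identity exhibits 18 as an element of (198, 468), giving (18) ⊆ (198, 468). Containment (⊆): since 18 | 198 and 18 | 468 (198 = 18·11, 468 = 18·26), every Z-linear combination of 198 and 468 is divisible by 18, so (198, 468) ⊆ (18). Therefore (198, 468) = (18), d = 18.

Final answer: (198, 468) = (18); d = 18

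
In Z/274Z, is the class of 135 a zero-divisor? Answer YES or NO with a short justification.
gcd(135, 274) = 1, so 135 is a unit in Z/274Z (it has a multiplicative inverse). A unit cannot be a zero-divisor: if 135·b ≡ 0 then multiplying both sides by 135^(−1) gives b ≡ 0. So 135 is not a zero-divisor.

Final answer: NO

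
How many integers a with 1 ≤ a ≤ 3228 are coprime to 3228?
1072

The number of a ∈ {1, ..., 3228} with gcd(a, 3228) = 1 is by definition Euler's totient φ(3228). φ is multiplicative, with φ(p^e) = p^e − p^(e−1). Factorise 3228 = 2^2 · 3 · 269. Then
  φ(3228) = (2^2 − 2^1) · (3 − 1) · (269 − 1) = 2 · 2 · 268 = 1072.
So there are 1072 such integers.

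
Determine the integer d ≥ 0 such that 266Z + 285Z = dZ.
In the PID Z, (a, b) is generated by gcd(a, b). Compute gcd(285, 266) with the extended Euclidean algorithm, tracking rows (r, s, t) with s·285 + t·266 = r:
  row A: (285, 1, 0)   [1·285 + 0·266 = 285]
  row B: (266, 0, 1)   [0·285 + 1·266 = 266]
  285 = 1·266 + 19   → row C = row A − 1·row B = (19, 1, −1)   [check: 1·285 − 1·266 = 19]
  266 = 14·19 + 0   → remainder 0, stop. gcd = 19 (last nonzero row C).
So gcd(266, 285) = 19, with Bézout identity 1·285 − 1·266 = 19. Containment (⊇): the Bézout identity exhibits 19 as an element of (266, 285), giving (19) ⊆ (266, 285). Containment (⊆): since 19 | 266 and 19 | 285 (266 = 19·14, 285 = 19·15), every Z-linear combination of 266 and 285 is divisible by 19, so (266, 285) ⊆ (19). Therefore (266, 285) = (19), d = 19.

Final answer: (266, 285) = (19); d = 19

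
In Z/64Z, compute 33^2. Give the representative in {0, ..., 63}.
1

Use repeated squaring. Binary(2) = 10. Walk through the bits of the exponent 2 left-to-right: at each bit after the leading one, square the running value, then multiply by 33 if the bit is 1 (always reducing mod 64):
  bit 1 = 1 (leading): start with 33.
  bit 2 = 0: square 33^2 = 1089 ≡ 1 (mod 64).
Final value: 33^2 ≡ 1 (mod 64).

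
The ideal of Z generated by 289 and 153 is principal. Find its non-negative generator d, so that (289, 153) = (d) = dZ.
In the PID Z, (a, b) is generated by gcd(a, b). Compute gcd(289, 153) with the extended Euclidean algorithm, tracking rows (r, s, t) with s·289 + t·153 = r:
  row A: (289, 1, 0)   [1·289 + 0·153 = 289]
  row B: (153, 0, 1)   [0·289 + 1·153 = 153]
  289 = 1·153 + 136   → row C = row A − 1·row B = (136, 1, −1)   [check: 1·289 − 1·153 = 136]
  153 = 1·136 + 17   → row D = row B − 1·row C = (17, −1, 2)   [check: −1·289 + 2·153 = 17]
  136 = 8·17 + 0   → remainder 0, stop. gcd = 17 (last nonzero row D).
So gcd(289, 153) = 17, with Bézout identity −1·289 + 2·153 = 17. Containment (⊇): the Bézout identity exhibits 17 as an element of (289, 153), giving (17) ⊆ (289, 153). Containment (⊆): since 17 | 289 and 17 | 153 (289 = 17·17, 153 = 17·9), every Z-linear combination of 289 and 153 is divisible by 17, so (289, 153) ⊆ (17). Therefore (289, 153) = (17), d = 17.

Final answer: (289, 153) = (17); d = 17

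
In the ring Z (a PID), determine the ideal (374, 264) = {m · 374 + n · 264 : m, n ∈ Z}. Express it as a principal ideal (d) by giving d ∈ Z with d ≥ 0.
(374, 264) = (22); d = 22

In the PID Z, (a, b) is generated by gcd(a, b). Compute gcd(374, 264) with the extended Euclidean algorithm, tracking rows (r, s, t) with s·374 + t·264 = r:
  row A: (374, 1, 0)   [1·374 + 0·264 = 374]
  row B: (264, 0, 1)   [0·374 + 1·264 = 264]
  374 = 1·264 + 110   → row C = row A − 1·row B = (110, 1, −1)   [check: 1·374 − 1·264 = 110]
  264 = 2·110 + 44   → row D = row B − 2·row C = (44, −2, 3)   [check: −2·374 + 3·264 = 44]
  110 = 2·44 + 22   → row E = row C − 2·row D = (22, 5, −7)   [check: 5·374 − 7·264 = 22]
  44 = 2·22 + 0   → remainder 0, stop. gcd = 22 (last nonzero row E).
So gcd(374, 264) = 22, with Bézout identity 5·374 − 7·264 = 22. Containment (⊇): the Bézout identity exhibits 22 as an element of (374, 264), giving (22) ⊆ (374, 264). Containment (⊆): since 22 | 374 and 22 | 264 (374 = 22·17, 264 = 22·12), every Z-linear combination of 374 and 264 is divisible by 22, so (374, 264) ⊆ (22). Therefore (374, 264) = (22), d = 22.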